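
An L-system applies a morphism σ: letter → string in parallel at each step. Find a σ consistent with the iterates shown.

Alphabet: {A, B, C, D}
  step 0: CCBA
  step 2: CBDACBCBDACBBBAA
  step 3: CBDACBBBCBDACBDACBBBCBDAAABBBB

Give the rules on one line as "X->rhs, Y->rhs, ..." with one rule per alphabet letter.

A->BB, B->A, C->CBD, D->CB

  step 2 ⇒ step 3: CBDACBCBDACBBBAA ⇒ CBD·A·CB·BB·CBD·A·CBD·A·CB·BB·CBD·A·A·A·BB·BB
    A ↦ BB
    B ↦ A
    C ↦ CBD
    D ↦ CB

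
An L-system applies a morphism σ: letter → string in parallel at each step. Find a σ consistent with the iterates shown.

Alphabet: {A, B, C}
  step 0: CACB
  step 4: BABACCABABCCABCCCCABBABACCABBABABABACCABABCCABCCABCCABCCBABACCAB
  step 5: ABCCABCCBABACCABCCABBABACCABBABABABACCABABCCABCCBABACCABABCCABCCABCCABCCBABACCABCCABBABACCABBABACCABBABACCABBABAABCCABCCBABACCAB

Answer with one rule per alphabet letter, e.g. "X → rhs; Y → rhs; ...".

A->CC, B->AB, C->BA

  step 4 ⇒ step 5: BABACCABABCCABCCCCABBABACCABBABABABACCABABCCABCCABCCABCCBABACCAB ⇒ AB·CC·AB·CC·BA·BA·CC·AB·CC·AB·BA·BA·CC·AB·BA·BA·BA·BA·CC·AB·AB·CC·AB·CC·BA·BA·CC·AB·AB·CC·AB·CC·AB·CC·AB·CC·BA·BA·CC·AB·CC·AB·BA·BA·CC·AB·BA·BA·CC·AB·BA·BA·CC·AB·BA·BA·AB·CC·AB·CC·BA·BA·CC·AB
    A ↦ CC
    B ↦ AB
    C ↦ BA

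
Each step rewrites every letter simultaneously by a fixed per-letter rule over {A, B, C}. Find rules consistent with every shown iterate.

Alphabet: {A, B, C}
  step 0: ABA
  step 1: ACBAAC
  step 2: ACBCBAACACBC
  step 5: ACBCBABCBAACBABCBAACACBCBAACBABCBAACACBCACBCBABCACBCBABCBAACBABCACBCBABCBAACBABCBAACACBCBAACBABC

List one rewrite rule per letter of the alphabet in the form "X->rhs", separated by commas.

  step 1 ⇒ step 2: ACBAAC ⇒ AC·BC·BA·AC·AC·BC
    A ↦ AC
    B ↦ BA
    C ↦ BC

A->AC, B->BA, C->BC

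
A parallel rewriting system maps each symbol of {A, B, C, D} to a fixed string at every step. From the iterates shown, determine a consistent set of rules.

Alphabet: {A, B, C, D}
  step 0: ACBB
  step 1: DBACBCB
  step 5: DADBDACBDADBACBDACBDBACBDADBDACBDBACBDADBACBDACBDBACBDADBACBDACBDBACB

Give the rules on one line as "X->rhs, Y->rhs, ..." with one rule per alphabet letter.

  step 0 ⇒ step 1: ACBB ⇒ DB·A·CB·CB
    A ↦ DB
    B ↦ CB
    C ↦ A
    D ↦ DA  (constrained at step 1)

A->DB, B->CB, C->A, D->DA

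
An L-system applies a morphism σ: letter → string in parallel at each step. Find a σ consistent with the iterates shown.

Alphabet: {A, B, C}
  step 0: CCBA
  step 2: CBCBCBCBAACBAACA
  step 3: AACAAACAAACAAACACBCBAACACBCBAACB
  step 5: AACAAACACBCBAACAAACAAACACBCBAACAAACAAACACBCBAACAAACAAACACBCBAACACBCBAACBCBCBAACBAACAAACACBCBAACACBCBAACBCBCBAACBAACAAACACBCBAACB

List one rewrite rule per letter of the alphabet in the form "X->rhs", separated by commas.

  step 2 ⇒ step 3: CBCBCBCBAACBAACA ⇒ AA·CA·AA·CA·AA·CA·AA·CA·CB·CB·AA·CA·CB·CB·AA·CB
    A ↦ CB
    B ↦ CA
    C ↦ AA

A->CB, B->CA, C->AA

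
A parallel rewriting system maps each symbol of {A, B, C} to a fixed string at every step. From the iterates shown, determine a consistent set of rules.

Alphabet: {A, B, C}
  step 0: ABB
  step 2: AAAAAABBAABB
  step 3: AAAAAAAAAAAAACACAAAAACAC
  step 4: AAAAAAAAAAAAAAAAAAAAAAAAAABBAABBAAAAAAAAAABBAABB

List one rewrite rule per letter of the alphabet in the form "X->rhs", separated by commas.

  step 3 ⇒ step 4: AAAAAAAAAAAAACACAAAAACAC ⇒ AA·AA·AA·AA·AA·AA·AA·AA·AA·AA·AA·AA·AA·BB·AA·BB·AA·AA·AA·AA·AA·BB·AA·BB
    A ↦ AA
    C ↦ BB
  step 2 ⇒ step 3: AAAAAABBAABB ⇒ AA·AA·AA·AA·AA·AA·AC·AC·AA·AA·AC·AC
    B ↦ AC

A->AA, B->AC, C->BB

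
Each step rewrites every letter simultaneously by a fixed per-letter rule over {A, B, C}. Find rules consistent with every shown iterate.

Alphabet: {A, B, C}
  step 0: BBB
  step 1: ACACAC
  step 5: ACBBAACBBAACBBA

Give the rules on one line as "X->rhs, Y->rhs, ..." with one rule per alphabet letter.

A->B, B->AC, C->A

  step 0 ⇒ step 1: BBB ⇒ AC·AC·AC
    B ↦ AC
    A ↦ B  (constrained at step 1)
    C ↦ A  (constrained at step 1)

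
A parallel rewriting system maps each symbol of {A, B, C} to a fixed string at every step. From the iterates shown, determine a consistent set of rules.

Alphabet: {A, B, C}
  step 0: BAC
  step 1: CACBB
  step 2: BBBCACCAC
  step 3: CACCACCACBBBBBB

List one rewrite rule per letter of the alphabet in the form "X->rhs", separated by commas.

  step 2 ⇒ step 3: BBBCACCAC ⇒ CAC·CAC·CAC·B·B·B·B·B·B
    A ↦ B
    B ↦ CAC
    C ↦ B

A->B, B->CAC, C->B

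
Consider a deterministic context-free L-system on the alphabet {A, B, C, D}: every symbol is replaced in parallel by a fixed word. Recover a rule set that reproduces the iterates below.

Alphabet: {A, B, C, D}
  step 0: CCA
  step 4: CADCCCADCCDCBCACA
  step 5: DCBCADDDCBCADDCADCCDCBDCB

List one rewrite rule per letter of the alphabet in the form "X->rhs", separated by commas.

  step 4 ⇒ step 5: CADCCCADCCDCBCACA ⇒ D·CB·CA·D·D·D·CB·CA·D·D·CA·D·CC·D·CB·D·CB
    A ↦ CB
    B ↦ CC
    C ↦ D
    D ↦ CA

A->CB, B->CC, C->D, D->CA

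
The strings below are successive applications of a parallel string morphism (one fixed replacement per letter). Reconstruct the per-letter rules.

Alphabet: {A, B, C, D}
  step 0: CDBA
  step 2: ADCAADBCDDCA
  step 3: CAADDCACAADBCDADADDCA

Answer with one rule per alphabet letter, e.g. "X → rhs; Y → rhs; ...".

A->CA, B->BC, C->D, D->AD

  step 2 ⇒ step 3: ADCAADBCDDCA ⇒ CA·AD·D·CA·CA·AD·BC·D·AD·AD·D·CA
    A ↦ CA
    B ↦ BC
    C ↦ D
    D ↦ AD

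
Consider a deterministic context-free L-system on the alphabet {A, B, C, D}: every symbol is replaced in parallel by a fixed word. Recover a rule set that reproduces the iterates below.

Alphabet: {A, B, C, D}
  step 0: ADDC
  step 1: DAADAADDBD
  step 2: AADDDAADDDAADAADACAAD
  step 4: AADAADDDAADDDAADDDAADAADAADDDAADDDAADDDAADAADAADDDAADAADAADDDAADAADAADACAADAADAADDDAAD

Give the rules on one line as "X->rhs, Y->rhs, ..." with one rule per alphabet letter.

  step 1 ⇒ step 2: DAADAADDBD ⇒ AAD·D·D·AAD·D·D·AAD·AAD·AC·AAD
    A ↦ D
    B ↦ AC
    D ↦ AAD
  step 0 ⇒ step 1: ADDC ⇒ D·AAD·AAD·DBD
    C ↦ DBD

A->D, B->AC, C->DBD, D->AAD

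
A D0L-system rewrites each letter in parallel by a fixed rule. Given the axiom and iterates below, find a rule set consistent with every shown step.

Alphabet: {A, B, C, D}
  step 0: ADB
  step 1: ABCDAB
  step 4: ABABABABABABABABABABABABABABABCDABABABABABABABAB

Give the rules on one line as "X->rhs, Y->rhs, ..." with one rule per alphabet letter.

  step 0 ⇒ step 1: ADB ⇒ AB·CD·AB
    A ↦ AB
    B ↦ AB
    D ↦ CD
    C ↦ AB  (constrained at step 1)

A->AB, B->AB, C->AB, D->CD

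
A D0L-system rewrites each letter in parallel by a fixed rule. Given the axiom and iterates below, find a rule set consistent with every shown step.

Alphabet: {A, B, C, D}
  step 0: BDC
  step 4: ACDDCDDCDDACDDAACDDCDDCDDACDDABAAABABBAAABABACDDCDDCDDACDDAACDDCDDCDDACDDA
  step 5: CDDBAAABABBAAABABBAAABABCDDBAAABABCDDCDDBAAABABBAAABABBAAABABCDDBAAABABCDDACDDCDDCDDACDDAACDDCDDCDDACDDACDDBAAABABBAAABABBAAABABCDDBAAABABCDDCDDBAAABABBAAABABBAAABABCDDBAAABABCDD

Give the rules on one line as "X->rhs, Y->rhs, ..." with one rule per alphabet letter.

A->CDD, B->A, C->BAA, D->AB

  step 4 ⇒ step 5: ACDDCDDCDDACDDAACDDCDDCDDACDDABAAABABBAAABABACDDCDDCDDACDDAACDDCDDCDDACDDA ⇒ CDD·BAA·AB·AB·BAA·AB·AB·BAA·AB·AB·CDD·BAA·AB·AB·CDD·CDD·BAA·AB·AB·BAA·AB·AB·BAA·AB·AB·CDD·BAA·AB·AB·CDD·A·CDD·CDD·CDD·A·CDD·A·A·CDD·CDD·CDD·A·CDD·A·CDD·BAA·AB·AB·BAA·AB·AB·BAA·AB·AB·CDD·BAA·AB·AB·CDD·CDD·BAA·AB·AB·BAA·AB·AB·BAA·AB·AB·CDD·BAA·AB·AB·CDD
    A ↦ CDD
    B ↦ A
    C ↦ BAA
    D ↦ AB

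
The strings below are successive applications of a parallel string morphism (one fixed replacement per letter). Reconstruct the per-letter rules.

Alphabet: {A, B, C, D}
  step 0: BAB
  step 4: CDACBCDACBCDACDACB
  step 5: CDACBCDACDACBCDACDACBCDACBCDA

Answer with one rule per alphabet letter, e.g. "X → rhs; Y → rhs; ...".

A->CB, B->A, C->CD, D->A

  step 4 ⇒ step 5: CDACBCDACBCDACDACB ⇒ CD·A·CB·CD·A·CD·A·CB·CD·A·CD·A·CB·CD·A·CB·CD·A
    A ↦ CB
    B ↦ A
    C ↦ CD
    D ↦ A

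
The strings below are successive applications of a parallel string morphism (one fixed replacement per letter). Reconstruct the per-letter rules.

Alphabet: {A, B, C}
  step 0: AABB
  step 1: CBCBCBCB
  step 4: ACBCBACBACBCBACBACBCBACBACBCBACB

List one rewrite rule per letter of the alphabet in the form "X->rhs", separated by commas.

A->CB, B->CB, C->A

  step 0 ⇒ step 1: AABB ⇒ CB·CB·CB·CB
    A ↦ CB
    B ↦ CB
    C ↦ A  (constrained at step 1)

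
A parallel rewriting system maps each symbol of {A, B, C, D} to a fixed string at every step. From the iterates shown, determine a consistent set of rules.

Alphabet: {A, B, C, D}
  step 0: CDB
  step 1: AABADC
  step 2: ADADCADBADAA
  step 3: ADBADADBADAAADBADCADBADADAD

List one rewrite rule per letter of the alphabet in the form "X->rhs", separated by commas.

  step 2 ⇒ step 3: ADADCADBADAA ⇒ AD·BAD·AD·BAD·AA·AD·BAD·C·AD·BAD·AD·AD
    A ↦ AD
    B ↦ C
    C ↦ AA
    D ↦ BAD

A->AD, B->C, C->AA, D->BAD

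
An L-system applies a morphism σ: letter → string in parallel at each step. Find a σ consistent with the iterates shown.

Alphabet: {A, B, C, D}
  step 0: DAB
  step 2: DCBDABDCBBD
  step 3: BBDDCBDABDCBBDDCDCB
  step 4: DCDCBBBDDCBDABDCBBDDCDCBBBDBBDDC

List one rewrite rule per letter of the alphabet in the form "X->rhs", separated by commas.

A->DAB, B->DC, C->BD, D->B

  step 3 ⇒ step 4: BBDDCBDABDCBBDDCDCB ⇒ DC·DC·B·B·BD·DC·B·DAB·DC·B·BD·DC·DC·B·B·BD·B·BD·DC
    A ↦ DAB
    B ↦ DC
    C ↦ BD
    D ↦ B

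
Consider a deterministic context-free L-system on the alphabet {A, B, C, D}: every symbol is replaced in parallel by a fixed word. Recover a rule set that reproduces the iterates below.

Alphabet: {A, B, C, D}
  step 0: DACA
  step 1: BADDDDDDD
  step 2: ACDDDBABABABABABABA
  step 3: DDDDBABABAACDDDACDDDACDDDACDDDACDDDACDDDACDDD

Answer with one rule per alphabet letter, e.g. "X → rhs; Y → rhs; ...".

A->DDD, B->AC, C->D, D->BA

  step 2 ⇒ step 3: ACDDDBABABABABABABA ⇒ DDD·D·BA·BA·BA·AC·DDD·AC·DDD·AC·DDD·AC·DDD·AC·DDD·AC·DDD·AC·DDD
    A ↦ DDD
    B ↦ AC
    C ↦ D
    D ↦ BA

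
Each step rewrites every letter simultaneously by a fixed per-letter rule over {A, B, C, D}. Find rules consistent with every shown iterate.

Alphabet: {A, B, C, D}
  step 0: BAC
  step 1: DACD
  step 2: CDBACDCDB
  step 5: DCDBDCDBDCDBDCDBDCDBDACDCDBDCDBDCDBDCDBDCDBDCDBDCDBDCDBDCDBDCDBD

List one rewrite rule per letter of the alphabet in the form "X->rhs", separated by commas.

  step 1 ⇒ step 2: DACD ⇒ CDB·AC·D·CDB
    A ↦ AC
    C ↦ D
    D ↦ CDB
  step 0 ⇒ step 1: BAC ⇒ D·AC·D
    B ↦ D

A->AC, B->D, C->D, D->CDB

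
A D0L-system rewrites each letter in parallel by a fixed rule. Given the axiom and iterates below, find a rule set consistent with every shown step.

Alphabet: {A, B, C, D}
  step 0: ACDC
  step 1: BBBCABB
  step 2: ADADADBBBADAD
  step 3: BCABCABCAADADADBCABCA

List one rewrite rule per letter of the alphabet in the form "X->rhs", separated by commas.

A->B, B->AD, C->BB, D->CA

  step 2 ⇒ step 3: ADADADBBBADAD ⇒ B·CA·B·CA·B·CA·AD·AD·AD·B·CA·B·CA
    A ↦ B
    B ↦ AD
    D ↦ CA
  step 0 ⇒ step 1: ACDC ⇒ B·BB·CA·BB
    C ↦ BB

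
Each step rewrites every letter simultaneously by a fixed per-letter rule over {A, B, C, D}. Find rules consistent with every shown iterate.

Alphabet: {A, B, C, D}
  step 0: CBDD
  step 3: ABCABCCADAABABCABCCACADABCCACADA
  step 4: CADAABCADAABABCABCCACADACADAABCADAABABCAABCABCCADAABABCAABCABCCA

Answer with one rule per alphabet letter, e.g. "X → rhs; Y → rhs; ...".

A->CA, B->DA, C->AB, D->BC

  step 3 ⇒ step 4: ABCABCCADAABABCABCCACADABCCACADA ⇒ CA·DA·AB·CA·DA·AB·AB·CA·BC·CA·CA·DA·CA·DA·AB·CA·DA·AB·AB·CA·AB·CA·BC·CA·DA·AB·AB·CA·AB·CA·BC·CA
    A ↦ CA
    B ↦ DA
    C ↦ AB
    D ↦ BC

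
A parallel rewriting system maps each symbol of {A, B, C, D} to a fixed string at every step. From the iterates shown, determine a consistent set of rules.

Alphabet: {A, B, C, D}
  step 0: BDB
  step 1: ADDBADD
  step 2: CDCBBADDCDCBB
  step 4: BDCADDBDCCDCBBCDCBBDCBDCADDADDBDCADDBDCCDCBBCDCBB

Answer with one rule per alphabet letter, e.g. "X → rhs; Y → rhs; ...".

  step 1 ⇒ step 2: ADDBADD ⇒ CDC·B·B·ADD·CDC·B·B
    A ↦ CDC
    B ↦ ADD
    D ↦ B
    C ↦ DC  (constrained at step 2)

A->CDC, B->ADD, C->DC, D->B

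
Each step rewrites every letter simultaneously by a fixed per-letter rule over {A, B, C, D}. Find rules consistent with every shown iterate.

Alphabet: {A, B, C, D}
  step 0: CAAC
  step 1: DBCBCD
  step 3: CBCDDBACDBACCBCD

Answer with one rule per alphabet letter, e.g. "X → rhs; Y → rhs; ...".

  step 0 ⇒ step 1: CAAC ⇒ D·BC·BC·D
    A ↦ BC
    C ↦ D
    B ↦ C  (constrained at step 1)
    D ↦ BAC  (constrained at step 1)

A->BC, B->C, C->D, D->BAC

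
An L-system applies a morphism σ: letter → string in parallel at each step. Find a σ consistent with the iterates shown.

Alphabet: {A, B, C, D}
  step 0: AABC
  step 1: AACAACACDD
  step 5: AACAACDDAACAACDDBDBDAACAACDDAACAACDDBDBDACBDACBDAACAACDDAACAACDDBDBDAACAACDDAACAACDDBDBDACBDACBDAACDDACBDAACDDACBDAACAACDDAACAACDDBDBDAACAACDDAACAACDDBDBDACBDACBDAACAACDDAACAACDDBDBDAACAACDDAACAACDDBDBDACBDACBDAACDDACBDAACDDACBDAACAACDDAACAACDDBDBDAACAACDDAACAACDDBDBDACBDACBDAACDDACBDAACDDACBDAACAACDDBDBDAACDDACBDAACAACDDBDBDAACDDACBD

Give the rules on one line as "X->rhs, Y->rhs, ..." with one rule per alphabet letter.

A->AAC, B->AC, C->DD, D->BD

  step 0 ⇒ step 1: AABC ⇒ AAC·AAC·AC·DD
    A ↦ AAC
    B ↦ AC
    C ↦ DD
    D ↦ BD  (constrained at step 1)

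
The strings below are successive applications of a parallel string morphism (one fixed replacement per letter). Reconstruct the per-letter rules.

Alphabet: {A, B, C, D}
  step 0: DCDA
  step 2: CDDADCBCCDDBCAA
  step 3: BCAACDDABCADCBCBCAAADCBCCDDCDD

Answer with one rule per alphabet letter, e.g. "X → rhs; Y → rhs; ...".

  step 2 ⇒ step 3: CDDADCBCCDDBCAA ⇒ BC·A·A·CDD·A·BC·ADC·BC·BC·A·A·ADC·BC·CDD·CDD
    A ↦ CDD
    B ↦ ADC
    C ↦ BC
    D ↦ A

A->CDD, B->ADC, C->BC, D->A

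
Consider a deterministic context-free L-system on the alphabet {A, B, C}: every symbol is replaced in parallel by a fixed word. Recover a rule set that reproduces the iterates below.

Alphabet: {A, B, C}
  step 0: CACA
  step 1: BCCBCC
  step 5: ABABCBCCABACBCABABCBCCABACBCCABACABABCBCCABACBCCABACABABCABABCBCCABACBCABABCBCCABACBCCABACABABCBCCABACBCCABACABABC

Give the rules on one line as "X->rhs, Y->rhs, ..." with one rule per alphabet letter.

A->C, B->ABA, C->BC

  step 0 ⇒ step 1: CACA ⇒ BC·C·BC·C
    A ↦ C
    C ↦ BC
    B ↦ ABA  (constrained at step 1)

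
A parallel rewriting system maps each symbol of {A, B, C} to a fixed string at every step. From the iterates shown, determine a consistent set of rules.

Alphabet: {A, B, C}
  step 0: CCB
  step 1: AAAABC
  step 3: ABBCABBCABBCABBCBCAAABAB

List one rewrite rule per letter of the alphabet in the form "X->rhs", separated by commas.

A->AB, B->BC, C->AA

  step 0 ⇒ step 1: CCB ⇒ AA·AA·BC
    B ↦ BC
    C ↦ AA
    A ↦ AB  (constrained at step 1)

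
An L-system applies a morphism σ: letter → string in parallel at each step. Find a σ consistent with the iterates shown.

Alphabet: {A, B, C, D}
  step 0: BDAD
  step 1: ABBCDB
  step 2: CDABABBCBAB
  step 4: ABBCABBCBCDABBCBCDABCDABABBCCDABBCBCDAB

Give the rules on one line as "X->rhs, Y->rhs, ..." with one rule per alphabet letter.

  step 1 ⇒ step 2: ABBCDB ⇒ CD·AB·AB·BC·B·AB
    A ↦ CD
    B ↦ AB
    C ↦ BC
    D ↦ B

A->CD, B->AB, C->BC, D->B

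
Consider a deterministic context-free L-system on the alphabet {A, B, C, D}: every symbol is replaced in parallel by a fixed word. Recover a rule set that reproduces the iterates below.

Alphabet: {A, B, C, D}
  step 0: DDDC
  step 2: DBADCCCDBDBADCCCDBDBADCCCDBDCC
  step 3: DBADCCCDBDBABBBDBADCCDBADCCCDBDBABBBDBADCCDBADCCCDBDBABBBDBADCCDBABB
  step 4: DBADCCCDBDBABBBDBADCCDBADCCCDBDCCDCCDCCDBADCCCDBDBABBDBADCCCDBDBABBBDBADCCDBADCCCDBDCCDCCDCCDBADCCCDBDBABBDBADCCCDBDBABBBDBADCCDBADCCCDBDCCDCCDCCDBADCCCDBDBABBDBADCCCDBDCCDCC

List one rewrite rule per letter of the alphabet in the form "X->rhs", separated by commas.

  step 3 ⇒ step 4: DBADCCCDBDBABBBDBADCCDBADCCCDBDBABBBDBADCCDBADCCCDBDBABBBDBADCCDBABB ⇒ DBA·DCC·CDB·DBA·B·B·B·DBA·DCC·DBA·DCC·CDB·DCC·DCC·DCC·DBA·DCC·CDB·DBA·B·B·DBA·DCC·CDB·DBA·B·B·B·DBA·DCC·DBA·DCC·CDB·DCC·DCC·DCC·DBA·DCC·CDB·DBA·B·B·DBA·DCC·CDB·DBA·B·B·B·DBA·DCC·DBA·DCC·CDB·DCC·DCC·DCC·DBA·DCC·CDB·DBA·B·B·DBA·DCC·CDB·DCC·DCC
    A ↦ CDB
    B ↦ DCC
    C ↦ B
    D ↦ DBA

A->CDB, B->DCC, C->B, D->DBA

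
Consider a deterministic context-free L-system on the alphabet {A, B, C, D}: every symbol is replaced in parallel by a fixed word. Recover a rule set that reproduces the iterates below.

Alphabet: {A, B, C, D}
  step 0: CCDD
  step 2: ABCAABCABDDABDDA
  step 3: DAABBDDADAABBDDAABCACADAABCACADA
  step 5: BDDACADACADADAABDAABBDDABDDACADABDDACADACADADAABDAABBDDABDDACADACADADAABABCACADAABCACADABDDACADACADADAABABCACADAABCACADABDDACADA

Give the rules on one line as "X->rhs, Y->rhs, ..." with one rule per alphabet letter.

A->DA, B->AB, C->BD, D->CA

  step 2 ⇒ step 3: ABCAABCABDDABDDA ⇒ DA·AB·BD·DA·DA·AB·BD·DA·AB·CA·CA·DA·AB·CA·CA·DA
    A ↦ DA
    B ↦ AB
    C ↦ BD
    D ↦ CA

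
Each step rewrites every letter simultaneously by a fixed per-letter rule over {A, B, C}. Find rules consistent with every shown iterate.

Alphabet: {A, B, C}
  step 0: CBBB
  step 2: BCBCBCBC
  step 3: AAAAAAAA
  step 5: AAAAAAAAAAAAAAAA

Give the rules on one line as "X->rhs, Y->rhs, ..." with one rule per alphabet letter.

A->BC, B->A, C->A

  step 2 ⇒ step 3: BCBCBCBC ⇒ A·A·A·A·A·A·A·A
    B ↦ A
    C ↦ A
    A ↦ BC  (constrained at step 3)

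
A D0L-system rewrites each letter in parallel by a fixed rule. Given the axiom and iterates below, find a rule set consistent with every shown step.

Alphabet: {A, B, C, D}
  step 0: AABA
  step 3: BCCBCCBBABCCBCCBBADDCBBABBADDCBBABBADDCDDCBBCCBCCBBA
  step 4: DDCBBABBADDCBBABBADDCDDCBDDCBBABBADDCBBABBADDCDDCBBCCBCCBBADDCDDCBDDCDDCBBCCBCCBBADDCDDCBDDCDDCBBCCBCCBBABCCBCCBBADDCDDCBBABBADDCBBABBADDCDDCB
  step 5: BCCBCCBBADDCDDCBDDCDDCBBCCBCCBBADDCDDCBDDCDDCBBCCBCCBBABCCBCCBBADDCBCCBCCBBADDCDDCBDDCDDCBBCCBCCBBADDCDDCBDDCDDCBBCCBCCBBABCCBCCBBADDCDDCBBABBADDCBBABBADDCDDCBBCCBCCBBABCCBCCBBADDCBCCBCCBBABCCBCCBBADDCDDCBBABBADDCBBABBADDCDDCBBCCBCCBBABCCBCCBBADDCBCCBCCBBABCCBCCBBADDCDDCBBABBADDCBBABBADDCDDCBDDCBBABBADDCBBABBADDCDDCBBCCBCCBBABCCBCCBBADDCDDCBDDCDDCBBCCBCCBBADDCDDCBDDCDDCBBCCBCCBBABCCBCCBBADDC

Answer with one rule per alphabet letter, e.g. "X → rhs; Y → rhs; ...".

A->B, B->DDC, C->BBA, D->BCC

  step 4 ⇒ step 5: DDCBBABBADDCBBABBADDCDDCBDDCBBABBADDCBBABBADDCDDCBBCCBCCBBADDCDDCBDDCDDCBBCCBCCBBADDCDDCBDDCDDCBBCCBCCBBABCCBCCBBADDCDDCBBABBADDCBBABBADDCDDCB ⇒ BCC·BCC·BBA·DDC·DDC·B·DDC·DDC·B·BCC·BCC·BBA·DDC·DDC·B·DDC·DDC·B·BCC·BCC·BBA·BCC·BCC·BBA·DDC·BCC·BCC·BBA·DDC·DDC·B·DDC·DDC·B·BCC·BCC·BBA·DDC·DDC·B·DDC·DDC·B·BCC·BCC·BBA·BCC·BCC·BBA·DDC·DDC·BBA·BBA·DDC·BBA·BBA·DDC·DDC·B·BCC·BCC·BBA·BCC·BCC·BBA·DDC·BCC·BCC·BBA·BCC·BCC·BBA·DDC·DDC·BBA·BBA·DDC·BBA·BBA·DDC·DDC·B·BCC·BCC·BBA·BCC·BCC·BBA·DDC·BCC·BCC·BBA·BCC·BCC·BBA·DDC·DDC·BBA·BBA·DDC·BBA·BBA·DDC·DDC·B·DDC·BBA·BBA·DDC·BBA·BBA·DDC·DDC·B·BCC·BCC·BBA·BCC·BCC·BBA·DDC·DDC·B·DDC·DDC·B·BCC·BCC·BBA·DDC·DDC·B·DDC·DDC·B·BCC·BCC·BBA·BCC·BCC·BBA·DDC
    A ↦ B
    B ↦ DDC
    C ↦ BBA
    D ↦ BCC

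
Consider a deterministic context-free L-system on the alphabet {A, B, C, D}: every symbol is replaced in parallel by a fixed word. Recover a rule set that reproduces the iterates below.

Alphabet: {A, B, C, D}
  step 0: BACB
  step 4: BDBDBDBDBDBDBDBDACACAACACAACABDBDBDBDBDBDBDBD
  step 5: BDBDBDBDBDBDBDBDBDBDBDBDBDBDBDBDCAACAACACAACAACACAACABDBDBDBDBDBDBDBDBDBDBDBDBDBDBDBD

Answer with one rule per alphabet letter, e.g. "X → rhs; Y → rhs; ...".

A->CA, B->BD, C->A, D->BD

  step 4 ⇒ step 5: BDBDBDBDBDBDBDBDACACAACACAACABDBDBDBDBDBDBDBD ⇒ BD·BD·BD·BD·BD·BD·BD·BD·BD·BD·BD·BD·BD·BD·BD·BD·CA·A·CA·A·CA·CA·A·CA·A·CA·CA·A·CA·BD·BD·BD·BD·BD·BD·BD·BD·BD·BD·BD·BD·BD·BD·BD·BD
    A ↦ CA
    B ↦ BD
    C ↦ A
    D ↦ BD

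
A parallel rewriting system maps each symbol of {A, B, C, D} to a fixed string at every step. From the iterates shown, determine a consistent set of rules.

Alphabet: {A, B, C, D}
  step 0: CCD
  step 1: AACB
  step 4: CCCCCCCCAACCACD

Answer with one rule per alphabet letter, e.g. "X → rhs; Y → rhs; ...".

  step 0 ⇒ step 1: CCD ⇒ A·A·CB
    C ↦ A
    D ↦ CB
    A ↦ CC  (constrained at step 1)
    B ↦ CD  (constrained at step 1)

A->CC, B->CD, C->A, D->CB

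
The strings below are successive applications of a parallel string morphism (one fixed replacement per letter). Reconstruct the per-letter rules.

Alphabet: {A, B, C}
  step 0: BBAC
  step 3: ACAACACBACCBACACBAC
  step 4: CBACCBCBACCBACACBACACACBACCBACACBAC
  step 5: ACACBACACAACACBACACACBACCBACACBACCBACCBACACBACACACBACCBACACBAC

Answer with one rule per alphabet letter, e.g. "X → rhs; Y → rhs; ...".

  step 4 ⇒ step 5: CBACCBCBACCBACACBACACACBACCBACACBAC ⇒ AC·A·CB·AC·AC·A·AC·A·CB·AC·AC·A·CB·AC·CB·AC·A·CB·AC·CB·AC·CB·AC·A·CB·AC·AC·A·CB·AC·CB·AC·A·CB·AC
    A ↦ CB
    B ↦ A
    C ↦ AC

A->CB, B->A, C->AC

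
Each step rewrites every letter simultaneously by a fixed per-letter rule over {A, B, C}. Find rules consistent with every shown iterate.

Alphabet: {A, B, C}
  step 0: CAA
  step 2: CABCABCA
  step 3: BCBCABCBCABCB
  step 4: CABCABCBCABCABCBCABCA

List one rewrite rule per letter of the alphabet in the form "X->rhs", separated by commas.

  step 3 ⇒ step 4: BCBCABCBCABCB ⇒ CA·B·CA·B·CB·CA·B·CA·B·CB·CA·B·CA
    A ↦ CB
    B ↦ CA
    C ↦ B

A->CB, B->CA, C->B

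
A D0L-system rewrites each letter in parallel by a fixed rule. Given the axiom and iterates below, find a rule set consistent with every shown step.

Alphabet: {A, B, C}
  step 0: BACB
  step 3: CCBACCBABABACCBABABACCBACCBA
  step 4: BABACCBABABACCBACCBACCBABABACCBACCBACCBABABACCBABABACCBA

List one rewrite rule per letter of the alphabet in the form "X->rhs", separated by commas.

  step 3 ⇒ step 4: CCBACCBABABACCBABABACCBACCBA ⇒ BA·BA·C·CBA·BA·BA·C·CBA·C·CBA·C·CBA·BA·BA·C·CBA·C·CBA·C·CBA·BA·BA·C·CBA·BA·BA·C·CBA
    A ↦ CBA
    B ↦ C
    C ↦ BA

A->CBA, B->C, C->BA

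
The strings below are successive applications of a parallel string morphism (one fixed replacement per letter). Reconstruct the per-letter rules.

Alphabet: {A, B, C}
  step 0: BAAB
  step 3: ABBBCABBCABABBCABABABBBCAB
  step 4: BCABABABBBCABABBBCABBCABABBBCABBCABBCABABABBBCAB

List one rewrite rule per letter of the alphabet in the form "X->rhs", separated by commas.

A->BC, B->AB, C->B

  step 3 ⇒ step 4: ABBBCABBCABABBCABABABBBCAB ⇒ BC·AB·AB·AB·B·BC·AB·AB·B·BC·AB·BC·AB·AB·B·BC·AB·BC·AB·BC·AB·AB·AB·B·BC·AB
    A ↦ BC
    B ↦ AB
    C ↦ B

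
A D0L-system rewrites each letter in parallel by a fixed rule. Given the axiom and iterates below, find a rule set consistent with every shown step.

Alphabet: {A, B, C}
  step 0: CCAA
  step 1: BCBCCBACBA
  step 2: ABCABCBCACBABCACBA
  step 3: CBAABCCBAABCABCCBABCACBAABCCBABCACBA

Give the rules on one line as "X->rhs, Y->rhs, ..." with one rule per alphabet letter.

A->CBA, B->A, C->BC

  step 2 ⇒ step 3: ABCABCBCACBABCACBA ⇒ CBA·A·BC·CBA·A·BC·A·BC·CBA·BC·A·CBA·A·BC·CBA·BC·A·CBA
    A ↦ CBA
    B ↦ A
    C ↦ BC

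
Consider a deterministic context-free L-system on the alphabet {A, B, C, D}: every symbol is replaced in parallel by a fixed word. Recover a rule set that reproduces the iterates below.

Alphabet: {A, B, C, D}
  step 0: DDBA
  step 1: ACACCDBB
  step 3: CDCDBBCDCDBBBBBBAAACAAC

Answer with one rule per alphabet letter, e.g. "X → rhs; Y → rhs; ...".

  step 0 ⇒ step 1: DDBA ⇒ AC·AC·CD·BB
    A ↦ BB
    B ↦ CD
    D ↦ AC
    C ↦ A  (constrained at step 1)

A->BB, B->CD, C->A, D->AC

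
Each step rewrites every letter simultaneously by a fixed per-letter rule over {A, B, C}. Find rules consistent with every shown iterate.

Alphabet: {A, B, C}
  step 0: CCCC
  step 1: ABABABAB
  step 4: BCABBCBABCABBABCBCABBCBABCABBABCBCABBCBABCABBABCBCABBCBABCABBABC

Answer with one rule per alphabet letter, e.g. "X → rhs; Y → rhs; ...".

A->BA, B->BC, C->AB

  step 0 ⇒ step 1: CCCC ⇒ AB·AB·AB·AB
    C ↦ AB
    A ↦ BA  (constrained at step 1)
    B ↦ BC  (constrained at step 1)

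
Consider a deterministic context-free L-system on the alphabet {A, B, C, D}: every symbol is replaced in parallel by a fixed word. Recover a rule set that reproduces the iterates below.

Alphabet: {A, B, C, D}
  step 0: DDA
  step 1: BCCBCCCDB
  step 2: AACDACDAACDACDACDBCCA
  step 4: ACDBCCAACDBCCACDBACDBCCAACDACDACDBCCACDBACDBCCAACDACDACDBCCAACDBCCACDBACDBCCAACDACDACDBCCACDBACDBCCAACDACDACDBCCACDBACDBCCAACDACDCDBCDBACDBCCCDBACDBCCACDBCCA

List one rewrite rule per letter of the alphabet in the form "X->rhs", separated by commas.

A->CDB, B->A, C->ACD, D->BCC

  step 1 ⇒ step 2: BCCBCCCDB ⇒ A·ACD·ACD·A·ACD·ACD·ACD·BCC·A
    B ↦ A
    C ↦ ACD
    D ↦ BCC
  step 0 ⇒ step 1: DDA ⇒ BCC·BCC·CDB
    A ↦ CDB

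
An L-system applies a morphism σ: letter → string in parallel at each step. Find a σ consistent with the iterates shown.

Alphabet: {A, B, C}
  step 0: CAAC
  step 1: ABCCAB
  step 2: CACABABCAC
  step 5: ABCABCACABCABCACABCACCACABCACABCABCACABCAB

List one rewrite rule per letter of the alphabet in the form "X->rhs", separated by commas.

A->C, B->AC, C->AB

  step 1 ⇒ step 2: ABCCAB ⇒ C·AC·AB·AB·C·AC
    A ↦ C
    B ↦ AC
    C ↦ AB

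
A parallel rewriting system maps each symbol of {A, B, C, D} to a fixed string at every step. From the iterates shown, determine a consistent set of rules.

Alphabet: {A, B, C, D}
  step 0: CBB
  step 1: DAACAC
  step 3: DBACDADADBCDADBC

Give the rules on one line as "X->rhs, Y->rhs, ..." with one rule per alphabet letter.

A->C, B->AC, C->DA, D->DB

  step 0 ⇒ step 1: CBB ⇒ DA·AC·AC
    B ↦ AC
    C ↦ DA
    A ↦ C  (constrained at step 1)
    D ↦ DB  (constrained at step 1)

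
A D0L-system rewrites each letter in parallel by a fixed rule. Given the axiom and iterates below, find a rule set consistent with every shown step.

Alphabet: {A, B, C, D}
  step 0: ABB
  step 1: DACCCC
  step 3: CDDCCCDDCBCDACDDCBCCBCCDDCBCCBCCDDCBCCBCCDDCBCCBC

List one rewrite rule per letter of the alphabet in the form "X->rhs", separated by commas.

  step 0 ⇒ step 1: ABB ⇒ DA·CC·CC
    A ↦ DA
    B ↦ CC
    C ↦ CDD  (constrained at step 1)
    D ↦ CBC  (constrained at step 1)

A->DA, B->CC, C->CDD, D->CBC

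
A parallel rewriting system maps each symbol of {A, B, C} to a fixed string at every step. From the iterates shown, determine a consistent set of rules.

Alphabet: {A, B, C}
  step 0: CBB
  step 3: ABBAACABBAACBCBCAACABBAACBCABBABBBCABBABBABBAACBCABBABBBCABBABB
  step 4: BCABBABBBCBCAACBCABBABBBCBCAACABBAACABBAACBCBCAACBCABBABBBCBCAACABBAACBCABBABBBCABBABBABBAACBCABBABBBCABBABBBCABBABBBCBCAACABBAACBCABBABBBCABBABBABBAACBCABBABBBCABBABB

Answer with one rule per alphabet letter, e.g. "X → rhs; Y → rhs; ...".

  step 3 ⇒ step 4: ABBAACABBAACBCBCAACABBAACBCABBABBBCABBABBABBAACBCABBABBBCABBABB ⇒ BC·ABB·ABB·BC·BC·AAC·BC·ABB·ABB·BC·BC·AAC·ABB·AAC·ABB·AAC·BC·BC·AAC·BC·ABB·ABB·BC·BC·AAC·ABB·AAC·BC·ABB·ABB·BC·ABB·ABB·ABB·AAC·BC·ABB·ABB·BC·ABB·ABB·BC·ABB·ABB·BC·BC·AAC·ABB·AAC·BC·ABB·ABB·BC·ABB·ABB·ABB·AAC·BC·ABB·ABB·BC·ABB·ABB
    A ↦ BC
    B ↦ ABB
    C ↦ AAC

A->BC, B->ABB, C->AAC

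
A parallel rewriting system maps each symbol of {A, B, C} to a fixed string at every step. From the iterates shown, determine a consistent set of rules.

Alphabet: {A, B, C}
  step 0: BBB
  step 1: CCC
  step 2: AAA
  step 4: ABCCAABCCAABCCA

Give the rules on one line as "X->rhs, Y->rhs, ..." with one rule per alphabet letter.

A->ABC, B->C, C->A

  step 1 ⇒ step 2: CCC ⇒ A·A·A
    C ↦ A
    A ↦ ABC  (constrained at step 2)
  step 0 ⇒ step 1: BBB ⇒ C·C·C
    B ↦ C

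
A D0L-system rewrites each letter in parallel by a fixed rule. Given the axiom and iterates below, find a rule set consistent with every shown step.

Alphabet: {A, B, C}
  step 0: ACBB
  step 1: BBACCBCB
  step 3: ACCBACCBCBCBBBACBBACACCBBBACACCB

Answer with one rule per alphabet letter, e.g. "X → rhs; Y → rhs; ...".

A->BB, B->CB, C->AC

  step 0 ⇒ step 1: ACBB ⇒ BB·AC·CB·CB
    A ↦ BB
    B ↦ CB
    C ↦ AC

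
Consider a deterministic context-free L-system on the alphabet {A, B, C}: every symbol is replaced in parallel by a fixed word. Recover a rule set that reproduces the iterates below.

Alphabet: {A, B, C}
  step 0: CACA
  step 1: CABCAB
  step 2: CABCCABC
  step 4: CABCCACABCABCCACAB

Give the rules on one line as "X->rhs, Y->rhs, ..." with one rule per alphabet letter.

  step 1 ⇒ step 2: CABCAB ⇒ CA·B·C·CA·B·C
    A ↦ B
    B ↦ C
    C ↦ CA

A->B, B->C, C->CA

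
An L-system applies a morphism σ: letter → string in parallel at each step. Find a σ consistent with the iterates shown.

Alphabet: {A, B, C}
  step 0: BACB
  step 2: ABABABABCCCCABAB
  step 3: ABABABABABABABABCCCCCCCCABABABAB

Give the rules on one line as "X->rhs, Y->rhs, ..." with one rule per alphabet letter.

A->AB, B->AB, C->CC

  step 2 ⇒ step 3: ABABABABCCCCABAB ⇒ AB·AB·AB·AB·AB·AB·AB·AB·CC·CC·CC·CC·AB·AB·AB·AB
    A ↦ AB
    B ↦ AB
    C ↦ CC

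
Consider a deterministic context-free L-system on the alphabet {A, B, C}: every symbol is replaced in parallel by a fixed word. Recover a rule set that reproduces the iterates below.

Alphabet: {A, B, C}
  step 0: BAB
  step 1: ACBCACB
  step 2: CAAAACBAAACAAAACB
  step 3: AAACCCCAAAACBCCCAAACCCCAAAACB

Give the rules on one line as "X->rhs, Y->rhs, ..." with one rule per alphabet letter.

A->C, B->ACB, C->AAA

  step 2 ⇒ step 3: CAAAACBAAACAAAACB ⇒ AAA·C·C·C·C·AAA·ACB·C·C·C·AAA·C·C·C·C·AAA·ACB
    A ↦ C
    B ↦ ACB
    C ↦ AAA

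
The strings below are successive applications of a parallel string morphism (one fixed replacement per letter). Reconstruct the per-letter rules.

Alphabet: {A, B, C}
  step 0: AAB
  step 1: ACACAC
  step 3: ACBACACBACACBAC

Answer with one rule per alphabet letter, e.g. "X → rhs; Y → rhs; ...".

A->AC, B->AC, C->B

  step 0 ⇒ step 1: AAB ⇒ AC·AC·AC
    A ↦ AC
    B ↦ AC
    C ↦ B  (constrained at step 1)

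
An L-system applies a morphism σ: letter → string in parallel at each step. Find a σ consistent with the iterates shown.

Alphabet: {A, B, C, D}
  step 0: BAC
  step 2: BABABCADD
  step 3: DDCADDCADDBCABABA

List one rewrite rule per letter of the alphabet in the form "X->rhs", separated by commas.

A->CA, B->DD, C->B, D->BA

  step 2 ⇒ step 3: BABABCADD ⇒ DD·CA·DD·CA·DD·B·CA·BA·BA
    A ↦ CA
    B ↦ DD
    C ↦ B
    D ↦ BA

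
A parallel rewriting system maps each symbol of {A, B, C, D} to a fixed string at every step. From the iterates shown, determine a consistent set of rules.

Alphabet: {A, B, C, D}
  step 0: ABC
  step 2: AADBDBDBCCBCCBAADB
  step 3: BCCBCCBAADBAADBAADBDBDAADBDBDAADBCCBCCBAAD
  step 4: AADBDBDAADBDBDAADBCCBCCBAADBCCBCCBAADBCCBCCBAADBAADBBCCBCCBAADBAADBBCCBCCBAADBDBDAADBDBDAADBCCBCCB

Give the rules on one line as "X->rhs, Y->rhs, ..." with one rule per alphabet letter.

  step 3 ⇒ step 4: BCCBCCBAADBAADBAADBDBDAADBDBDAADBCCBCCBAAD ⇒ AAD·BD·BD·AAD·BD·BD·AAD·BCC·BCC·B·AAD·BCC·BCC·B·AAD·BCC·BCC·B·AAD·B·AAD·B·BCC·BCC·B·AAD·B·AAD·B·BCC·BCC·B·AAD·BD·BD·AAD·BD·BD·AAD·BCC·BCC·B
    A ↦ BCC
    B ↦ AAD
    C ↦ BD
    D ↦ B

A->BCC, B->AAD, C->BD, D->B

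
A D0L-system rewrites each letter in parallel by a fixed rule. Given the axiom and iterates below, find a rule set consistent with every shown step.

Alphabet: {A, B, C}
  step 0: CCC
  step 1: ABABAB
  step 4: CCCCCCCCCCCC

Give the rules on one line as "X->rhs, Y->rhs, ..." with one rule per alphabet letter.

  step 0 ⇒ step 1: CCC ⇒ AB·AB·AB
    C ↦ AB
    A ↦ C  (constrained at step 1)
    B ↦ C  (constrained at step 1)

A->C, B->C, C->AB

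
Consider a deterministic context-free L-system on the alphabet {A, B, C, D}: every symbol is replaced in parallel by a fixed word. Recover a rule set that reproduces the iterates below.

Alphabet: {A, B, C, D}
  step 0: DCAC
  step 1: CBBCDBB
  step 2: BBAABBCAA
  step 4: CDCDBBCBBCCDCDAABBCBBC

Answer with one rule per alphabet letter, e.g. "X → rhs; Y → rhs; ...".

  step 1 ⇒ step 2: CBBCDBB ⇒ BB·A·A·BB·C·A·A
    B ↦ A
    C ↦ BB
    D ↦ C
  step 0 ⇒ step 1: DCAC ⇒ C·BB·CD·BB
    A ↦ CD

A->CD, B->A, C->BB, D->C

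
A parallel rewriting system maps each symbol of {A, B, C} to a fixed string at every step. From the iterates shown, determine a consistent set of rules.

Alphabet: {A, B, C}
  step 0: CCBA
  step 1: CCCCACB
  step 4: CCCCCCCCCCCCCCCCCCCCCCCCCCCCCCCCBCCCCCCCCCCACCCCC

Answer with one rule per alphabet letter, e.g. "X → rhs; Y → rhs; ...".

  step 0 ⇒ step 1: CCBA ⇒ CC·CC·AC·B
    A ↦ B
    B ↦ AC
    C ↦ CC

A->B, B->AC, C->CC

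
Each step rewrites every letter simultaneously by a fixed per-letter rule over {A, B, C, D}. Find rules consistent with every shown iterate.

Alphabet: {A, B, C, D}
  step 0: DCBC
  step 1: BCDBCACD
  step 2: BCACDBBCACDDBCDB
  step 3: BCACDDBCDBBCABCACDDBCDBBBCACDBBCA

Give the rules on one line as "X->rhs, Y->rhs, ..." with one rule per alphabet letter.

A->DB, B->BCA, C->CD, D->B

  step 2 ⇒ step 3: BCACDBBCACDDBCDB ⇒ BCA·CD·DB·CD·B·BCA·BCA·CD·DB·CD·B·B·BCA·CD·B·BCA
    A ↦ DB
    B ↦ BCA
    C ↦ CD
    D ↦ B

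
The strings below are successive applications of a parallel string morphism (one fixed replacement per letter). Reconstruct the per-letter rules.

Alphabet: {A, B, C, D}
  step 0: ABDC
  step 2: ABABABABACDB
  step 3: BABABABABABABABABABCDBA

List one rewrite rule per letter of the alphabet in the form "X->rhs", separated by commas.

A->BAB, B->A, C->CD, D->B

  step 2 ⇒ step 3: ABABABABACDB ⇒ BAB·A·BAB·A·BAB·A·BAB·A·BAB·CD·B·A
    A ↦ BAB
    B ↦ A
    C ↦ CD
    D ↦ B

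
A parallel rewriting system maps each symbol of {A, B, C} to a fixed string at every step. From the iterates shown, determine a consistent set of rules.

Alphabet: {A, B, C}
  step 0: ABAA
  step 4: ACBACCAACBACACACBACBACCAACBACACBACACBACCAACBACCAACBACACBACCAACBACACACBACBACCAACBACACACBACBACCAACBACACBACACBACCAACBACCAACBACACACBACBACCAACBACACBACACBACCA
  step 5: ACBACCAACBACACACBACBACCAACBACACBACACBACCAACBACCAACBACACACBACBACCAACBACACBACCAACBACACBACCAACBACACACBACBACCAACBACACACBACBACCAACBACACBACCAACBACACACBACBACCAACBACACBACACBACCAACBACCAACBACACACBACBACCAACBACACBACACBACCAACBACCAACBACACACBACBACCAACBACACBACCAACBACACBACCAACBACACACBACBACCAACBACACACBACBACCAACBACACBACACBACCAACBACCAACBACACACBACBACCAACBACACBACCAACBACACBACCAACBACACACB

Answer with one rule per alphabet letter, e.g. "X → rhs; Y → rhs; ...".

  step 4 ⇒ step 5: ACBACCAACBACACACBACBACCAACBACACBACACBACCAACBACCAACBACACBACCAACBACACACBACBACCAACBACACACBACBACCAACBACACBACACBACCAACBACCAACBACACACBACBACCAACBACACBACACBACCA ⇒ ACB·AC·CA·ACB·AC·AC·ACB·ACB·AC·CA·ACB·AC·ACB·AC·ACB·AC·CA·ACB·AC·CA·ACB·AC·AC·ACB·ACB·AC·CA·ACB·AC·ACB·AC·CA·ACB·AC·ACB·AC·CA·ACB·AC·AC·ACB·ACB·AC·CA·ACB·AC·AC·ACB·ACB·AC·CA·ACB·AC·ACB·AC·CA·ACB·AC·AC·ACB·ACB·AC·CA·ACB·AC·ACB·AC·ACB·AC·CA·ACB·AC·CA·ACB·AC·AC·ACB·ACB·AC·CA·ACB·AC·ACB·AC·ACB·AC·CA·ACB·AC·CA·ACB·AC·AC·ACB·ACB·AC·CA·ACB·AC·ACB·AC·CA·ACB·AC·ACB·AC·CA·ACB·AC·AC·ACB·ACB·AC·CA·ACB·AC·AC·ACB·ACB·AC·CA·ACB·AC·ACB·AC·ACB·AC·CA·ACB·AC·CA·ACB·AC·AC·ACB·ACB·AC·CA·ACB·AC·ACB·AC·CA·ACB·AC·ACB·AC·CA·ACB·AC·AC·ACB
    A ↦ ACB
    B ↦ CA
    C ↦ AC

A->ACB, B->CA, C->AC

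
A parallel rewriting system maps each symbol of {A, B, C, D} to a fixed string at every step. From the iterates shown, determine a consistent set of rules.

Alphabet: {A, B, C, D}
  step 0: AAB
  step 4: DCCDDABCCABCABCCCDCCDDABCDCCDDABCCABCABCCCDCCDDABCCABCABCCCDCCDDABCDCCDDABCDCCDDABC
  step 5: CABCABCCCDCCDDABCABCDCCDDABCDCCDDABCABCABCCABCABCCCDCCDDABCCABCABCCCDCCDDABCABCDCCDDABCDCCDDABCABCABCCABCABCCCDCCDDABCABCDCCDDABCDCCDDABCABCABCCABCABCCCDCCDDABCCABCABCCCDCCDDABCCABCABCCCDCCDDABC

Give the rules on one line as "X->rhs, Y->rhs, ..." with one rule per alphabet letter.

A->DC, B->CDD, C->ABC, D->C

  step 4 ⇒ step 5: DCCDDABCCABCABCCCDCCDDABCDCCDDABCCABCABCCCDCCDDABCCABCABCCCDCCDDABCDCCDDABCDCCDDABC ⇒ C·ABC·ABC·C·C·DC·CDD·ABC·ABC·DC·CDD·ABC·DC·CDD·ABC·ABC·ABC·C·ABC·ABC·C·C·DC·CDD·ABC·C·ABC·ABC·C·C·DC·CDD·ABC·ABC·DC·CDD·ABC·DC·CDD·ABC·ABC·ABC·C·ABC·ABC·C·C·DC·CDD·ABC·ABC·DC·CDD·ABC·DC·CDD·ABC·ABC·ABC·C·ABC·ABC·C·C·DC·CDD·ABC·C·ABC·ABC·C·C·DC·CDD·ABC·C·ABC·ABC·C·C·DC·CDD·ABC
    A ↦ DC
    B ↦ CDD
    C ↦ ABC
    D ↦ C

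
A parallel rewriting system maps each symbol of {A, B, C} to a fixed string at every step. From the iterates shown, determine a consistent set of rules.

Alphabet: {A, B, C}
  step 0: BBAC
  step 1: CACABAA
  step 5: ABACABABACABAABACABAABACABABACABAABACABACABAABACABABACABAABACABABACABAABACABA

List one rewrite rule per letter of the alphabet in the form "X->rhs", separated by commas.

A->BA, B->CA, C->A

  step 0 ⇒ step 1: BBAC ⇒ CA·CA·BA·A
    A ↦ BA
    B ↦ CA
    C ↦ A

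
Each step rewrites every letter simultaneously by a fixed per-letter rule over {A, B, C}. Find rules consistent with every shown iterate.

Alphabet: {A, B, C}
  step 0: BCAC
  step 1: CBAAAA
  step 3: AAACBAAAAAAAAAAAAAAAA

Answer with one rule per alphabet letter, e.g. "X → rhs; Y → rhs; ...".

  step 0 ⇒ step 1: BCAC ⇒ CB·A·AA·A
    A ↦ AA
    B ↦ CB
    C ↦ A

A->AA, B->CB, C->A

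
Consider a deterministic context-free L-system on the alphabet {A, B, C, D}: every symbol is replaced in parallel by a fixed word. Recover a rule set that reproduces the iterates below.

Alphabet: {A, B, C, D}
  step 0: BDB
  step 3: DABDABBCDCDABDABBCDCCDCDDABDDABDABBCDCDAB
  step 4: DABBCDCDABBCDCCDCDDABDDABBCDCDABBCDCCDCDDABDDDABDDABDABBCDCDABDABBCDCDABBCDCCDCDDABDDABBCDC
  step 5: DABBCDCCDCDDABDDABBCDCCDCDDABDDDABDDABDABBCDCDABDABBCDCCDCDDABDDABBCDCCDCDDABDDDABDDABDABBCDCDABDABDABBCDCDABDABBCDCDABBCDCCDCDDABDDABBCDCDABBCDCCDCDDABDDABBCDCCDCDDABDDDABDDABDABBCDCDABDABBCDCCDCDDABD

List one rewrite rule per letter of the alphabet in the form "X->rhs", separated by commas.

A->B, B->CDC, C->D, D->DAB

  step 4 ⇒ step 5: DABBCDCDABBCDCCDCDDABDDABBCDCDABBCDCCDCDDABDDDABDDABDABBCDCDABDABBCDCDABBCDCCDCDDABDDABBCDC ⇒ DAB·B·CDC·CDC·D·DAB·D·DAB·B·CDC·CDC·D·DAB·D·D·DAB·D·DAB·DAB·B·CDC·DAB·DAB·B·CDC·CDC·D·DAB·D·DAB·B·CDC·CDC·D·DAB·D·D·DAB·D·DAB·DAB·B·CDC·DAB·DAB·DAB·B·CDC·DAB·DAB·B·CDC·DAB·B·CDC·CDC·D·DAB·D·DAB·B·CDC·DAB·B·CDC·CDC·D·DAB·D·DAB·B·CDC·CDC·D·DAB·D·D·DAB·D·DAB·DAB·B·CDC·DAB·DAB·B·CDC·CDC·D·DAB·D
    A ↦ B
    B ↦ CDC
    C ↦ D
    D ↦ DAB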